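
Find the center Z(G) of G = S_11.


Z(G) = {g ∈ G | gx = xg for all x ∈ G}
S_n is non-abelian for n ≥ 3; Z(S_11) is trivial

Z(S_11) = {e}


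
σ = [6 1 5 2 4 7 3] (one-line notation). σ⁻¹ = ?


To find σ⁻¹, swap domain and range:
σ(1) = 6 → σ⁻¹(6) = 1
σ(2) = 1 → σ⁻¹(1) = 2
σ(3) = 5 → σ⁻¹(5) = 3
σ(4) = 2 → σ⁻¹(2) = 4
σ(5) = 4 → σ⁻¹(4) = 5
σ(6) = 7 → σ⁻¹(7) = 6
σ(7) = 3 → σ⁻¹(3) = 7

σ⁻¹ = [2 4 7 5 3 1 6]


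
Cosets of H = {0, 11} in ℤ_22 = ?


H = {0, 11}, |H| = 2
Number of cosets = |G|/|H| = 22/2 = 11
0 + H = {0, 11}
1 + H = {1, 12}
2 + H = {2, 13}
3 + H = {3, 14}
4 + H = {4, 15}
5 + H = {5, 16}
6 + H = {6, 17}
7 + H = {7, 18}
8 + H = {8, 19}
9 + H = {9, 20}
10 + H = {10, 21}

Cosets: 0+H={0,11}; 1+H={1,12}; 2+H={2,13}; 3+H={3,14}; 4+H={4,15}; 5+H={5,16}; 6+H={6,17}; 7+H={7,18}; 8+H={8,19}; 9+H={9,20}; 10+H={10,21}


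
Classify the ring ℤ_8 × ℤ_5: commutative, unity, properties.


Direct product ring; commutative with unity (1,1); but (1,0)·(0,1) = (0,0) gives zero divisors, so not an integral domain
Commutative: Yes
Integral domain: No
Has unity: Yes

ℤ_8 × ℤ_5: Commutative=Yes, Unity=Yes


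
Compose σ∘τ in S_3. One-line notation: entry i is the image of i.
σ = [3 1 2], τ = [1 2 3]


σ∘τ: apply τ first, then σ
1 →τ 1 →σ 3
2 →τ 2 →σ 1
3 →τ 3 →σ 2

σ∘τ = [3 1 2]


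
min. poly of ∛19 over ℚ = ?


∛19 satisfies x³ - 19 = 0, irreducible over ℚ (no rational root; 19 is not a perfect cube)

Minimal polynomial: x³ - 19


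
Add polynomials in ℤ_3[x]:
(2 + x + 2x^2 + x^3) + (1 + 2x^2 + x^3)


Add coefficients mod 3:
x^0: 2 + 1 = 0 (mod 3)
x^1: 1 + 0 = 1 (mod 3)
x^2: 2 + 2 = 1 (mod 3)
x^3: 1 + 1 = 2 (mod 3)
Result: x + x^2 + 2x^3

f + g = x + x^2 + 2x^3


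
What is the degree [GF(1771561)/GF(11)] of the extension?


GF(1771561) = GF(11^6), so the extension degree is 6

[GF(1771561)/GF(11)] = 6


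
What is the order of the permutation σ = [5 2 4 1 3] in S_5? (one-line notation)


Cycle decomposition: (1 5 3 4)
Cycle lengths: 4
Order = lcm(4) = 4

ord(σ) = 4


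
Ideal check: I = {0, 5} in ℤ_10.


Check ideal conditions for I = {0, 5} in ℤ_10:
(1) I is an additive subgroup? Yes
(2) For r ∈ ℤ_10 and a ∈ I: r·a ∈ I? Yes

Yes, I is an ideal of ℤ_10


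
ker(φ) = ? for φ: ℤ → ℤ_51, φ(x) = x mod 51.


Kernel = preimage of identity
ker(φ) = {x ∈ ℤ : x ≡ 0 (mod 51)} = 51ℤ = {0, ±51, ±102, ...}

ker(φ) = 51ℤ


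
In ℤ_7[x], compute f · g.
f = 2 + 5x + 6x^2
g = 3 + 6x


Expand and collect like terms; reduce coefficients mod 7:
x^0: 2·3 = 6 ≡ 6 (mod 7)
x^1: 2·6 + 5·3 = 27 ≡ 6 (mod 7)
x^2: 5·6 + 6·3 = 48 ≡ 6 (mod 7)
x^3: 6·6 = 36 ≡ 1 (mod 7)
Result: 6 + 6x + 6x^2 + x^3

f · g = 6 + 6x + 6x^2 + x^3


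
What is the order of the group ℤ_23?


ℤ_n has n elements.

|ℤ_23| = 23


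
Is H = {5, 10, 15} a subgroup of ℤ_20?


Subgroup test for H = {5, 10, 15} in (ℤ_20, +):
(1) 0 ∈ H? No
(2) Closure: for all a,b ∈ H, (a+b) mod 20 ∈ H? No  [counterexample: 5 + 15 = 0 ∉ H]
(3) Inverses: for all a ∈ H, -a mod 20 ∈ H? Yes

No, H is not a subgroup of ℤ_20


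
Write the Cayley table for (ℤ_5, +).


Elements: {0, 1, 2, 3, 4}
Operation: addition mod 5
Entry (a, b) = (a + b) mod 5

Cayley table:
  | 0 | 1 | 2 | 3 | 4
0 | 0 | 1 | 2 | 3 | 4
1 | 1 | 2 | 3 | 4 | 0
2 | 2 | 3 | 4 | 0 | 1
3 | 3 | 4 | 0 | 1 | 2
4 | 4 | 0 | 1 | 2 | 3


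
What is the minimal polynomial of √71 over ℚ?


√71 satisfies x² - 71 = 0, irreducible over ℚ since 71 is squarefree

Minimal polynomial: x² - 71


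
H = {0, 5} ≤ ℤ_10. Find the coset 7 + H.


7 + H = {7 + h (mod 10) : h ∈ H}
7+0=7, 7+5=2
7 + H = {2, 7} = 2 + H

7 + H = {2, 7}


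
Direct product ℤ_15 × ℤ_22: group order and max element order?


|ℤ_15 × ℤ_22| = 15 × 22 = 330
Max element order = lcm(15,22) = 330
Cyclic? Yes (gcd=1)

|ℤ_15×ℤ_22| = 330, max element order = 330


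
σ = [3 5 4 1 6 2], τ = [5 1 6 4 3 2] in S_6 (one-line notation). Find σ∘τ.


σ∘τ: apply τ first, then σ
1 →τ 5 →σ 6
2 →τ 1 →σ 3
3 →τ 6 →σ 2
4 →τ 4 →σ 1
5 →τ 3 →σ 4
6 →τ 2 →σ 5

σ∘τ = [6 3 2 1 4 5]


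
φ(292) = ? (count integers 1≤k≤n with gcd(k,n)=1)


Factor n: 292 = 2^2 × 73
φ(n) = n · ∏(1 - 1/p) over distinct primes p | n
φ(292) = 292 · (1 - 1/2) · (1 - 1/73) = 144

φ(292) = 144


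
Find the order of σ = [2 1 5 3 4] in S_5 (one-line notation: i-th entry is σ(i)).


Cycle decomposition: (1 2) (3 5 4)
Cycle lengths: 2, 3
Order = lcm(2, 3) = 6

ord(σ) = 6


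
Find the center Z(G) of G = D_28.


Z(G) = {g ∈ G | gx = xg for all x ∈ G}
For even n, Z(D_n) = {e, r^(n/2)}: the 180° rotation r^14 commutes with every reflection and rotation

Z(D_28) = {e, r^14}


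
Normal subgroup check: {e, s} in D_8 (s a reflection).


H = {e, s} in D_8 (s a reflection)
r·s·r⁻¹ = sr⁻² ≠ s for n ≥ 3, so {e, s} is not closed under conjugation

No, not a normal subgroup


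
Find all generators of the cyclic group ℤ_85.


g generates ℤ_n iff gcd(g,n) = 1
Prime factors of 85: 5, 17
Generators are g ∈ {1,...,84} not divisible by any of these primes.
Generators: {1, 2, 3, 4, 6, 7, 8, 9, 11, 12, 13, 14, 16, 18, 19, 21, 22, 23, 24, 26, 27, 28, 29, 31, 32, 33, 36, 37, 38, 39, 41, 42, 43, 44, 46, 47, 48, 49, 52, 53, 54, 56, 57, 58, 59, 61, 62, 63, 64, 66, 67, 69, 71, 72, 73, 74, 76, 77, 78, 79, 81, 82, 83, 84}
Number of generators = φ(85) = 64

Generators of ℤ_85 = {1, 2, 3, 4, 6, 7, 8, 9, 11, 12, 13, 14, 16, 18, 19, 21, 22, 23, 24, 26, 27, 28, 29, 31, 32, 33, 36, 37, 38, 39, 41, 42, 43, 44, 46, 47, 48, 49, 52, 53, 54, 56, 57, 58, 59, 61, 62, 63, 64, 66, 67, 69, 71, 72, 73, 74, 76, 77, 78, 79, 81, 82, 83, 84}


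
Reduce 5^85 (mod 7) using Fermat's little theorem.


Fermat's little theorem: if p is prime and gcd(a,p)=1, then a^(p-1) ≡ 1 (mod p)
p = 7 is prime, gcd(5,7) = 1
Reduce exponent: 85 mod 6 = 1
So 5^85 ≡ 5^1 (mod 7)
5^1 mod 7 = 5

5^85 ≡ 5 (mod 7)


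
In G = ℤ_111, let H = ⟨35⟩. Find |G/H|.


|⟨35⟩| = n / gcd(35, 111) = 111 / 1 = 111
H is normal (ℤ_111 is abelian).
|G/H| = |G| / |H| = 111 / 111 = 1

|G/H| = 1


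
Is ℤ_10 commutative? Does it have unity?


ℤ_10 is a commutative ring with unity 1; 10 = 2×5 is composite, so 2·5 ≡ 0 gives zero divisors (not an integral domain)
Commutative: Yes
Integral domain: No
Has unity: Yes

ℤ_10: Commutative=Yes, Unity=Yes


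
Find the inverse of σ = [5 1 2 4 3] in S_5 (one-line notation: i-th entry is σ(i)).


To find σ⁻¹, swap domain and range:
σ(1) = 5 → σ⁻¹(5) = 1
σ(2) = 1 → σ⁻¹(1) = 2
σ(3) = 2 → σ⁻¹(2) = 3
σ(4) = 4 → σ⁻¹(4) = 4
σ(5) = 3 → σ⁻¹(3) = 5

σ⁻¹ = [2 3 5 4 1]


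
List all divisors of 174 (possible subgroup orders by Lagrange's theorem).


Lagrange's theorem: |H| divides |G|
|G| = 174
Divisors of 174: 1, 2, 3, 6, 29, 58, 87, 174

Possible subgroup orders: {1, 2, 3, 6, 29, 58, 87, 174}


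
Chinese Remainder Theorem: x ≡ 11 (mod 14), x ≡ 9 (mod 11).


m₁ = 14, m₂ = 11, gcd = 1, so CRT applies. M = m₁·m₂ = 154
Let M₁ = M/m₁ = 11, M₂ = M/m₂ = 14
Find y₁ ≡ M₁⁻¹ (mod m₁): 11⁻¹ ≡ 9 (mod 14)
Find y₂ ≡ M₂⁻¹ (mod m₂): 14⁻¹ ≡ 4 (mod 11)
x = a₁·M₁·y₁ + a₂·M₂·y₂ = 11·11·9 + 9·14·4 = 1593
Reduce mod 154: x ≡ 53
Check: 53 mod 14 = 11 ✓, 53 mod 11 = 9 ✓

x ≡ 53 (mod 154)


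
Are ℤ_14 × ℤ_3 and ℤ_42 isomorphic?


Comparing ℤ_14 × ℤ_3 and ℤ_42:
gcd(14,3) = 1, so ℤ_14 × ℤ_3 ≅ ℤ_42 (CRT)

Yes, ℤ_14 × ℤ_3 ≅ ℤ_42


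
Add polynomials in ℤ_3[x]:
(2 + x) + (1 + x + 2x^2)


Add coefficients mod 3:
x^0: 2 + 1 = 0 (mod 3)
x^1: 1 + 1 = 2 (mod 3)
x^2: 0 + 2 = 2 (mod 3)
Result: 2x + 2x^2

f + g = 2x + 2x^2


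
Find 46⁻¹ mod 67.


Use the extended Euclidean algorithm to write 1 = 46·s + 67·t; then s mod 67 is the inverse.
Euclidean algorithm:
  46 = 0·67 + 46
  67 = 1·46 + 21
  46 = 2·21 + 4
  21 = 5·4 + 1
  4 = 4·1 + 0
gcd(46,67) = 1
Back-substitution gives: 46·(-16) + 67·(11) = 1
So 46⁻¹ ≡ -16 ≡ 51 (mod 67)
Check: 46 × 51 = 2346 ≡ 1 (mod 67) ✓

46⁻¹ ≡ 51 (mod 67)


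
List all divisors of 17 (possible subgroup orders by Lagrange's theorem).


Lagrange's theorem: |H| divides |G|
|G| = 17
Divisors of 17: 1, 17

Possible subgroup orders: {1, 17}


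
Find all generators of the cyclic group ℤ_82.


g generates ℤ_n iff gcd(g,n) = 1
Prime factors of 82: 2, 41
Generators are g ∈ {1,...,81} not divisible by any of these primes.
Generators: {1, 3, 5, 7, 9, 11, 13, 15, 17, 19, 21, 23, 25, 27, 29, 31, 33, 35, 37, 39, 43, 45, 47, 49, 51, 53, 55, 57, 59, 61, 63, 65, 67, 69, 71, 73, 75, 77, 79, 81}
Number of generators = φ(82) = 40

Generators of ℤ_82 = {1, 3, 5, 7, 9, 11, 13, 15, 17, 19, 21, 23, 25, 27, 29, 31, 33, 35, 37, 39, 43, 45, 47, 49, 51, 53, 55, 57, 59, 61, 63, 65, 67, 69, 71, 73, 75, 77, 79, 81}


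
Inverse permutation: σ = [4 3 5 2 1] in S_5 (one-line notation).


To find σ⁻¹, swap domain and range:
σ(1) = 4 → σ⁻¹(4) = 1
σ(2) = 3 → σ⁻¹(3) = 2
σ(3) = 5 → σ⁻¹(5) = 3
σ(4) = 2 → σ⁻¹(2) = 4
σ(5) = 1 → σ⁻¹(1) = 5

σ⁻¹ = [5 4 2 1 3]


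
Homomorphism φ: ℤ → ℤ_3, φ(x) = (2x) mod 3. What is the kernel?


Kernel = preimage of identity
ker(φ) = {x ∈ ℤ : 2x ≡ 0 (mod 3)}. gcd(2,3) = 1, so 2x ≡ 0 (mod 3) ⟺ x ≡ 0 (mod 3/1 = 3). Hence ker(φ) = 3ℤ

ker(φ) = 3ℤ


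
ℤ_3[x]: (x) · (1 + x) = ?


Expand and collect like terms; reduce coefficients mod 3:
x^0: 0·1 = 0 ≡ 0 (mod 3)
x^1: 0·1 + 1·1 = 1 ≡ 1 (mod 3)
x^2: 1·1 = 1 ≡ 1 (mod 3)
Result: x + x^2

f · g = x + x^2


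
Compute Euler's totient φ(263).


Factor n: 263 = 263
φ(n) = n · ∏(1 - 1/p) over distinct primes p | n
φ(263) = 263 · (1 - 1/263) = 262

φ(263) = 262


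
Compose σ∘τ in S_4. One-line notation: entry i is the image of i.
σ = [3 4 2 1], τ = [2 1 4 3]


σ∘τ: apply τ first, then σ
1 →τ 2 →σ 4
2 →τ 1 →σ 3
3 →τ 4 →σ 1
4 →τ 3 →σ 2

σ∘τ = [4 3 1 2]


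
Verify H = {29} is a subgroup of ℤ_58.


Subgroup test for H = {29} in (ℤ_58, +):
(1) 0 ∈ H? No
(2) Closure: for all a,b ∈ H, (a+b) mod 58 ∈ H? No  [counterexample: 29 + 29 = 0 ∉ H]
(3) Inverses: for all a ∈ H, -a mod 58 ∈ H? Yes

No, H is not a subgroup of ℤ_58


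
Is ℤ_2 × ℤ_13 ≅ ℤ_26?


Comparing ℤ_2 × ℤ_13 and ℤ_26:
gcd(2,13) = 1, so ℤ_2 × ℤ_13 ≅ ℤ_26 (CRT)

Yes, ℤ_2 × ℤ_13 ≅ ℤ_26


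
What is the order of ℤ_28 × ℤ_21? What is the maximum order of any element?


|ℤ_28 × ℤ_21| = 28 × 21 = 588
Max element order = lcm(28,21) = 84
Cyclic? No (gcd=7)

|ℤ_28×ℤ_21| = 588, max element order = 84


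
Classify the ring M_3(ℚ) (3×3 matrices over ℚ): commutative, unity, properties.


Matrix multiplication is non-commutative for n ≥ 2; the identity matrix I is the unity; singular matrices give zero divisors, so not an integral domain
Commutative: No
Integral domain: No
Has unity: Yes

M_3(ℚ) (3×3 matrices over ℚ): Commutative=No, Unity=Yes


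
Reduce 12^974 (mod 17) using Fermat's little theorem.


Fermat's little theorem: if p is prime and gcd(a,p)=1, then a^(p-1) ≡ 1 (mod p)
p = 17 is prime, gcd(12,17) = 1
Reduce exponent: 974 mod 16 = 14
So 12^974 ≡ 12^14 (mod 17)
12^14 mod 17 = 15

12^974 ≡ 15 (mod 17)


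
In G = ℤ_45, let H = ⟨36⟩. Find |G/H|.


|⟨36⟩| = n / gcd(36, 45) = 45 / 9 = 5
H is normal (ℤ_45 is abelian).
|G/H| = |G| / |H| = 45 / 5 = 9

|G/H| = 9


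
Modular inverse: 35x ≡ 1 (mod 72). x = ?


Use the extended Euclidean algorithm to write 1 = 35·s + 72·t; then s mod 72 is the inverse.
Euclidean algorithm:
  35 = 0·72 + 35
  72 = 2·35 + 2
  35 = 17·2 + 1
  2 = 2·1 + 0
gcd(35,72) = 1
Back-substitution gives: 35·(35) + 72·(-17) = 1
So 35⁻¹ ≡ 35 ≡ 35 (mod 72)
Check: 35 × 35 = 1225 ≡ 1 (mod 72) ✓

35⁻¹ ≡ 35 (mod 72)


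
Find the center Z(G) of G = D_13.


Z(G) = {g ∈ G | gx = xg for all x ∈ G}
For odd n, Z(D_n) = {e}: no nontrivial rotation commutes with all reflections

Z(D_13) = {e}


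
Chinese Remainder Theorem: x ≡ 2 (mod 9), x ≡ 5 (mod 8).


m₁ = 9, m₂ = 8, gcd = 1, so CRT applies. M = m₁·m₂ = 72
Let M₁ = M/m₁ = 8, M₂ = M/m₂ = 9
Find y₁ ≡ M₁⁻¹ (mod m₁): 8⁻¹ ≡ 8 (mod 9)
Find y₂ ≡ M₂⁻¹ (mod m₂): 9⁻¹ ≡ 1 (mod 8)
x = a₁·M₁·y₁ + a₂·M₂·y₂ = 2·8·8 + 5·9·1 = 173
Reduce mod 72: x ≡ 29
Check: 29 mod 9 = 2 ✓, 29 mod 8 = 5 ✓

x ≡ 29 (mod 72)


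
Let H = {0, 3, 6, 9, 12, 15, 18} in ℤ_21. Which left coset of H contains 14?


14 + H = {14 + h (mod 21) : h ∈ H}
14+0=14, 14+3=17, 14+6=20, 14+9=2, 14+12=5, 14+15=8, 14+18=11
14 + H = {2, 5, 8, 11, 14, 17, 20} = 2 + H

14 + H = {2, 5, 8, 11, 14, 17, 20}


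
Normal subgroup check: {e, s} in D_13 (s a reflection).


H = {e, s} in D_13 (s a reflection)
r·s·r⁻¹ = sr⁻² ≠ s for n ≥ 3, so {e, s} is not closed under conjugation

No, not a normal subgroup


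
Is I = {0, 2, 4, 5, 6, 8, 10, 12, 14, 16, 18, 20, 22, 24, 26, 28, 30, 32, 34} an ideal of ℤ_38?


Check ideal conditions for I = {0, 2, 4, 5, 6, 8, 10, 12, 14, 16, 18, 20, 22, 24, 26, 28, 30, 32, 34} in ℤ_38:
(1) I is an additive subgroup? No
(2) For r ∈ ℤ_38 and a ∈ I: r·a ∈ I? No  [counterexample: r=2, a=18, r·a mod 38 = 36 ∉ I]

No, I is not an ideal of ℤ_38


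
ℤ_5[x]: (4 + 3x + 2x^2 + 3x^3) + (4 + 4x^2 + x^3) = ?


Add coefficients mod 5:
x^0: 4 + 4 = 3 (mod 5)
x^1: 3 + 0 = 3 (mod 5)
x^2: 2 + 4 = 1 (mod 5)
x^3: 3 + 1 = 4 (mod 5)
Result: 3 + 3x + x^2 + 4x^3

f + g = 3 + 3x + x^2 + 4x^3


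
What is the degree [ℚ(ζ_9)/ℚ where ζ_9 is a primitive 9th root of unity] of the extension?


[ℚ(ζ_n):ℚ] = deg Φ_n(x) = φ(n). Here φ(9) = 6

[ℚ(ζ_9)/ℚ where ζ_9 is a primitive 9th root of unity] = 6


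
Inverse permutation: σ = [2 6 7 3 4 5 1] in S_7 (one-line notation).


To find σ⁻¹, swap domain and range:
σ(1) = 2 → σ⁻¹(2) = 1
σ(2) = 6 → σ⁻¹(6) = 2
σ(3) = 7 → σ⁻¹(7) = 3
σ(4) = 3 → σ⁻¹(3) = 4
σ(5) = 4 → σ⁻¹(4) = 5
σ(6) = 5 → σ⁻¹(5) = 6
σ(7) = 1 → σ⁻¹(1) = 7

σ⁻¹ = [7 1 4 5 6 2 3]


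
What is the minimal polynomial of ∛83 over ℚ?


∛83 satisfies x³ - 83 = 0, irreducible over ℚ (no rational root; 83 is not a perfect cube)

Minimal polynomial: x³ - 83


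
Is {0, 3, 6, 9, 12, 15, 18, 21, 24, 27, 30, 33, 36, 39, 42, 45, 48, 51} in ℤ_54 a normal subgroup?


H = {0, 3, 6, 9, 12, 15, 18, 21, 24, 27, 30, 33, 36, 39, 42, 45, 48, 51} in ℤ_54
ℤ_54 is abelian; every subgroup of an abelian group is normal

Yes, normal subgroup


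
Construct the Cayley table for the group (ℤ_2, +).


Elements: {0, 1}
Operation: addition mod 2
Entry (a, b) = (a + b) mod 2

Cayley table:
  | 0 | 1
0 | 0 | 1
1 | 1 | 0


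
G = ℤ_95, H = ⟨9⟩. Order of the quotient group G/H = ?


|⟨9⟩| = n / gcd(9, 95) = 95 / 1 = 95
H is normal (ℤ_95 is abelian).
|G/H| = |G| / |H| = 95 / 95 = 1

|G/H| = 1


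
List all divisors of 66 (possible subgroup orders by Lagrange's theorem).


Lagrange's theorem: |H| divides |G|
|G| = 66
Divisors of 66: 1, 2, 3, 6, 11, 22, 33, 66

Possible subgroup orders: {1, 2, 3, 6, 11, 22, 33, 66}


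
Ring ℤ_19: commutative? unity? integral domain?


ℤ_19 is a commutative ring with unity 1; 19 is prime, so ℤ_19 is a field (hence an integral domain)
Commutative: Yes
Integral domain: Yes
Has unity: Yes

ℤ_19: Commutative=Yes, Unity=Yes


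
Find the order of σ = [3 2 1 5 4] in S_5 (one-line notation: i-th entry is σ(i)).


Cycle decomposition: (1 3) (4 5)
Cycle lengths: 2, 2
Order = lcm(2, 2) = 2

ord(σ) = 2


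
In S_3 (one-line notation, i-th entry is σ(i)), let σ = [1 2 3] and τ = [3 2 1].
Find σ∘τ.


σ∘τ: apply τ first, then σ
1 →τ 3 →σ 3
2 →τ 2 →σ 2
3 →τ 1 →σ 1

σ∘τ = [3 2 1]


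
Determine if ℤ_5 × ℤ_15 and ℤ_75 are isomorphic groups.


Comparing ℤ_5 × ℤ_15 and ℤ_75:
gcd(5,15) = 5 ≠ 1. Max element order in ℤ_5×ℤ_15 is lcm(5,15) = 15 < 75, so it has no element of order 75

No, ℤ_5 × ℤ_15 ≇ ℤ_75


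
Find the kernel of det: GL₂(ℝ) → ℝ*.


Kernel = preimage of identity
ker(det) = {A | det(A) = 1} = SL₂(ℝ)

ker(det) = SL₂(ℝ)


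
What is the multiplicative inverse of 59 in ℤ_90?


Use the extended Euclidean algorithm to write 1 = 59·s + 90·t; then s mod 90 is the inverse.
Euclidean algorithm:
  59 = 0·90 + 59
  90 = 1·59 + 31
  59 = 1·31 + 28
  31 = 1·28 + 3
  28 = 9·3 + 1
  3 = 3·1 + 0
gcd(59,90) = 1
Back-substitution gives: 59·(29) + 90·(-19) = 1
So 59⁻¹ ≡ 29 ≡ 29 (mod 90)
Check: 59 × 29 = 1711 ≡ 1 (mod 90) ✓

59⁻¹ ≡ 29 (mod 90)


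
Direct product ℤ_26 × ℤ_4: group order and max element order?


|ℤ_26 × ℤ_4| = 26 × 4 = 104
Max element order = lcm(26,4) = 52
Cyclic? No (gcd=2)

|ℤ_26×ℤ_4| = 104, max element order = 52


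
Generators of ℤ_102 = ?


g generates ℤ_n iff gcd(g,n) = 1
Prime factors of 102: 2, 3, 17
Generators are g ∈ {1,...,101} not divisible by any of these primes.
Generators: {1, 5, 7, 11, 13, 19, 23, 25, 29, 31, 35, 37, 41, 43, 47, 49, 53, 55, 59, 61, 65, 67, 71, 73, 77, 79, 83, 89, 91, 95, 97, 101}
Number of generators = φ(102) = 32

Generators of ℤ_102 = {1, 5, 7, 11, 13, 19, 23, 25, 29, 31, 35, 37, 41, 43, 47, 49, 53, 55, 59, 61, 65, 67, 71, 73, 77, 79, 83, 89, 91, 95, 97, 101}


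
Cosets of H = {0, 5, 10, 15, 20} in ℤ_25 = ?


H = {0, 5, 10, 15, 20}, |H| = 5
Number of cosets = |G|/|H| = 25/5 = 5
0 + H = {0, 5, 10, 15, 20}
1 + H = {1, 6, 11, 16, 21}
2 + H = {2, 7, 12, 17, 22}
3 + H = {3, 8, 13, 18, 23}
4 + H = {4, 9, 14, 19, 24}

Cosets: 0+H={0,5,10,15,20}; 1+H={1,6,11,16,21}; 2+H={2,7,12,17,22}; 3+H={3,8,13,18,23}; 4+H={4,9,14,19,24}


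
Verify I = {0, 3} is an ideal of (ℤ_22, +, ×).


Check ideal conditions for I = {0, 3} in ℤ_22:
(1) I is an additive subgroup? No
(2) For r ∈ ℤ_22 and a ∈ I: r·a ∈ I? No  [counterexample: r=2, a=3, r·a mod 22 = 6 ∉ I]

No, I is not an ideal of ℤ_22


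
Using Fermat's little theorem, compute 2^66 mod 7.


Fermat's little theorem: if p is prime and gcd(a,p)=1, then a^(p-1) ≡ 1 (mod p)
p = 7 is prime, gcd(2,7) = 1
Reduce exponent: 66 mod 6 = 0
So 2^66 ≡ 2^0 (mod 7)
2^0 = 1

2^66 ≡ 1 (mod 7)


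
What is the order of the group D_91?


|D_n| = 2n (n rotations and n reflections)
|D_91| = 2×91 = 182

|D_91| = 182


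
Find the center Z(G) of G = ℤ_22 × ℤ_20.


Z(G) = {g ∈ G | gx = xg for all x ∈ G}
Direct product of abelian groups is abelian, so Z(G) = G

Z(ℤ_22 × ℤ_20) = ℤ_22 × ℤ_20


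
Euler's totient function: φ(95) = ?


Factor n: 95 = 5 × 19
φ(n) = n · ∏(1 - 1/p) over distinct primes p | n
φ(95) = 95 · (1 - 1/5) · (1 - 1/19) = 72

φ(95) = 72


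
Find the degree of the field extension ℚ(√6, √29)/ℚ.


[ℚ(√6,√29):ℚ] = [ℚ(√6,√29):ℚ(√6)]·[ℚ(√6):ℚ] = 2·2 = 4

[ℚ(√6, √29)/ℚ] = 4


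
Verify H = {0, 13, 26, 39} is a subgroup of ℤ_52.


Subgroup test for H = {0, 13, 26, 39} in (ℤ_52, +):
(1) 0 ∈ H? Yes
(2) Closure: for all a,b ∈ H, (a+b) mod 52 ∈ H? Yes
(3) Inverses: for all a ∈ H, -a mod 52 ∈ H? Yes

Yes, H is a subgroup of ℤ_52


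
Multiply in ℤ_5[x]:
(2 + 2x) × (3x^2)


Expand and collect like terms; reduce coefficients mod 5:
x^0: 2·0 = 0 ≡ 0 (mod 5)
x^1: 2·0 + 2·0 = 0 ≡ 0 (mod 5)
x^2: 2·3 + 2·0 = 6 ≡ 1 (mod 5)
x^3: 2·3 = 6 ≡ 1 (mod 5)
Result: x^2 + x^3

f · g = x^2 + x^3


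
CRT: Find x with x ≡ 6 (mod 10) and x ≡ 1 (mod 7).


m₁ = 10, m₂ = 7, gcd = 1, so CRT applies. M = m₁·m₂ = 70
Let M₁ = M/m₁ = 7, M₂ = M/m₂ = 10
Find y₁ ≡ M₁⁻¹ (mod m₁): 7⁻¹ ≡ 3 (mod 10)
Find y₂ ≡ M₂⁻¹ (mod m₂): 10⁻¹ ≡ 5 (mod 7)
x = a₁·M₁·y₁ + a₂·M₂·y₂ = 6·7·3 + 1·10·5 = 176
Reduce mod 70: x ≡ 36
Check: 36 mod 10 = 6 ✓, 36 mod 7 = 1 ✓

x ≡ 36 (mod 70)


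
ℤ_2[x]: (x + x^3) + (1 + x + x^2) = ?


Add coefficients mod 2:
x^0: 0 + 1 = 1 (mod 2)
x^1: 1 + 1 = 0 (mod 2)
x^2: 0 + 1 = 1 (mod 2)
x^3: 1 + 0 = 1 (mod 2)
Result: 1 + x^2 + x^3

f + g = 1 + x^2 + x^3


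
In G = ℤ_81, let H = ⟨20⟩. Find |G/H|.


|⟨20⟩| = n / gcd(20, 81) = 81 / 1 = 81
H is normal (ℤ_81 is abelian).
|G/H| = |G| / |H| = 81 / 81 = 1

|G/H| = 1


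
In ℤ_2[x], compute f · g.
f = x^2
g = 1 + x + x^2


Expand and collect like terms; reduce coefficients mod 2:
x^0: 0·1 = 0 ≡ 0 (mod 2)
x^1: 0·1 + 0·1 = 0 ≡ 0 (mod 2)
x^2: 0·1 + 0·1 + 1·1 = 1 ≡ 1 (mod 2)
x^3: 0·1 + 1·1 = 1 ≡ 1 (mod 2)
x^4: 1·1 = 1 ≡ 1 (mod 2)
Result: x^2 + x^3 + x^4

f · g = x^2 + x^3 + x^4


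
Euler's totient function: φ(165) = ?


Factor n: 165 = 3 × 5 × 11
φ(n) = n · ∏(1 - 1/p) over distinct primes p | n
φ(165) = 165 · (1 - 1/3) · (1 - 1/5) · (1 - 1/11) = 80

φ(165) = 80


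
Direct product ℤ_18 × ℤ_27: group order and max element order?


|ℤ_18 × ℤ_27| = 18 × 27 = 486
Max element order = lcm(18,27) = 54
Cyclic? No (gcd=9)

|ℤ_18×ℤ_27| = 486, max element order = 54


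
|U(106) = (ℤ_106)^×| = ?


U(n) is the group of units mod n; |U(n)| = φ(n)
|U(106)| = φ(106) = 52

|U(106) = (ℤ_106)^×| = 52


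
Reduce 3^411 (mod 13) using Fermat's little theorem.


Fermat's little theorem: if p is prime and gcd(a,p)=1, then a^(p-1) ≡ 1 (mod p)
p = 13 is prime, gcd(3,13) = 1
Reduce exponent: 411 mod 12 = 3
So 3^411 ≡ 3^3 (mod 13)
3^3 mod 13 = 1

3^411 ≡ 1 (mod 13)


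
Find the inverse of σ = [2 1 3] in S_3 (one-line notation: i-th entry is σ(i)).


To find σ⁻¹, swap domain and range:
σ(1) = 2 → σ⁻¹(2) = 1
σ(2) = 1 → σ⁻¹(1) = 2
σ(3) = 3 → σ⁻¹(3) = 3

σ⁻¹ = [2 1 3]


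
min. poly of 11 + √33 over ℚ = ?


Let α = 11 + √33. Then α - 11 = √33, so (α - 11)² = 33, giving α² - 22α + 88 = 0. Degree 2 and α ∉ ℚ, so this is the minimal polynomial.

Minimal polynomial: x² - 22x + 88


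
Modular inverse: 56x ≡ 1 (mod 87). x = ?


Use the extended Euclidean algorithm to write 1 = 56·s + 87·t; then s mod 87 is the inverse.
Euclidean algorithm:
  56 = 0·87 + 56
  87 = 1·56 + 31
  56 = 1·31 + 25
  31 = 1·25 + 6
  25 = 4·6 + 1
  6 = 6·1 + 0
gcd(56,87) = 1
Back-substitution gives: 56·(14) + 87·(-9) = 1
So 56⁻¹ ≡ 14 ≡ 14 (mod 87)
Check: 56 × 14 = 784 ≡ 1 (mod 87) ✓

56⁻¹ ≡ 14 (mod 87)


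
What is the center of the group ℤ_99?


Z(G) = {g ∈ G | gx = xg for all x ∈ G}
ℤ_99 is abelian, so Z(G) = G

Z(ℤ_99) = ℤ_99


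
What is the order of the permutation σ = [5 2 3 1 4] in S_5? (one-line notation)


Cycle decomposition: (1 5 4)
Cycle lengths: 3
Order = lcm(3) = 3

ord(σ) = 3


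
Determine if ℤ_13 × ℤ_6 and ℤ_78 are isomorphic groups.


Comparing ℤ_13 × ℤ_6 and ℤ_78:
gcd(13,6) = 1, so ℤ_13 × ℤ_6 ≅ ℤ_78 (CRT)

Yes, ℤ_13 × ℤ_6 ≅ ℤ_78


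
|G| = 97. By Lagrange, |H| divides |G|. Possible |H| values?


Lagrange's theorem: |H| divides |G|
|G| = 97
Divisors of 97: 1, 97

Possible subgroup orders: {1, 97}


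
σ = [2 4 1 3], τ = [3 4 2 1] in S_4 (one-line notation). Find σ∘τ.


σ∘τ: apply τ first, then σ
1 →τ 3 →σ 1
2 →τ 4 →σ 3
3 →τ 2 →σ 4
4 →τ 1 →σ 2

σ∘τ = [1 3 4 2]


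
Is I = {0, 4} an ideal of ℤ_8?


Check ideal conditions for I = {0, 4} in ℤ_8:
(1) I is an additive subgroup? Yes
(2) For r ∈ ℤ_8 and a ∈ I: r·a ∈ I? Yes

Yes, I is an ideal of ℤ_8


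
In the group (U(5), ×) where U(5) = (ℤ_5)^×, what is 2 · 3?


Operation: multiplication mod 5
2 · 3 = (a × b) mod 5 with a = 2, b = 3

2 · 3 = 1


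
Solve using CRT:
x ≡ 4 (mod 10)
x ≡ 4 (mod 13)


m₁ = 10, m₂ = 13, gcd = 1, so CRT applies. M = m₁·m₂ = 130
Let M₁ = M/m₁ = 13, M₂ = M/m₂ = 10
Find y₁ ≡ M₁⁻¹ (mod m₁): 13⁻¹ ≡ 7 (mod 10)
Find y₂ ≡ M₂⁻¹ (mod m₂): 10⁻¹ ≡ 4 (mod 13)
x = a₁·M₁·y₁ + a₂·M₂·y₂ = 4·13·7 + 4·10·4 = 524
Reduce mod 130: x ≡ 4
Check: 4 mod 10 = 4 ✓, 4 mod 13 = 4 ✓

x ≡ 4 (mod 130)


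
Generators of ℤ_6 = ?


g generates ℤ_n iff gcd(g,n) = 1
Checking each g ∈ {1,...,5}:
gcd(1,6) = 1
gcd(2,6) = 2
gcd(3,6) = 3
gcd(4,6) = 2
gcd(5,6) = 1
Generators: {1, 5}
Number of generators = φ(6) = 2

Generators of ℤ_6 = {1, 5}


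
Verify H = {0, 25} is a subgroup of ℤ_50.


Subgroup test for H = {0, 25} in (ℤ_50, +):
(1) 0 ∈ H? Yes
(2) Closure: for all a,b ∈ H, (a+b) mod 50 ∈ H? Yes
(3) Inverses: for all a ∈ H, -a mod 50 ∈ H? Yes

Yes, H is a subgroup of ℤ_50


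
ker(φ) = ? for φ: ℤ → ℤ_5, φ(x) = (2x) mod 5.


Kernel = preimage of identity
ker(φ) = {x ∈ ℤ : 2x ≡ 0 (mod 5)}. gcd(2,5) = 1, so 2x ≡ 0 (mod 5) ⟺ x ≡ 0 (mod 5/1 = 5). Hence ker(φ) = 5ℤ

ker(φ) = 5ℤ


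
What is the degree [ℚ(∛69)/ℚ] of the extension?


∛69 has minimal polynomial x³ - 69 (irreducible over ℚ since 69 is not a perfect cube)

[ℚ(∛69)/ℚ] = 3


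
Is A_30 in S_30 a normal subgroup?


H = A_30 in S_30
A_30 has index 2 in S_30, and every subgroup of index 2 is normal

Yes, normal subgroup


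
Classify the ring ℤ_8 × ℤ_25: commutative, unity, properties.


Direct product ring; commutative with unity (1,1); but (1,0)·(0,1) = (0,0) gives zero divisors, so not an integral domain
Commutative: Yes
Integral domain: No
Has unity: Yes

ℤ_8 × ℤ_25: Commutative=Yes, Unity=Yes


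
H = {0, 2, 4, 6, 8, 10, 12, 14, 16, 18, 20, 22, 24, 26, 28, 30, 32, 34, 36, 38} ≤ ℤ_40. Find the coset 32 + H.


32 + H = {32 + h (mod 40) : h ∈ H}
32+0=32, 32+2=34, 32+4=36, 32+6=38, 32+8=0, 32+10=2, 32+12=4, 32+14=6, 32+16=8, 32+18=10, 32+20=12, 32+22=14, 32+24=16, 32+26=18, 32+28=20, 32+30=22, 32+32=24, 32+34=26, 32+36=28, 32+38=30
32 + H = {0, 2, 4, 6, 8, 10, 12, 14, 16, 18, 20, 22, 24, 26, 28, 30, 32, 34, 36, 38} = 0 + H

32 + H = {0, 2, 4, 6, 8, 10, 12, 14, 16, 18, 20, 22, 24, 26, 28, 30, 32, 34, 36, 38}


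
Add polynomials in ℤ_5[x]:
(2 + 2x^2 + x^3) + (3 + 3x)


Add coefficients mod 5:
x^0: 2 + 3 = 0 (mod 5)
x^1: 0 + 3 = 3 (mod 5)
x^2: 2 + 0 = 2 (mod 5)
x^3: 1 + 0 = 1 (mod 5)
Result: 3x + 2x^2 + x^3

f + g = 3x + 2x^2 + x^3


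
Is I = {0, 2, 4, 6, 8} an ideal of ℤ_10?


Check ideal conditions for I = {0, 2, 4, 6, 8} in ℤ_10:
(1) I is an additive subgroup? Yes
(2) For r ∈ ℤ_10 and a ∈ I: r·a ∈ I? Yes

Yes, I is an ideal of ℤ_10


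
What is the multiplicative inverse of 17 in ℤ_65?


Use the extended Euclidean algorithm to write 1 = 17·s + 65·t; then s mod 65 is the inverse.
Euclidean algorithm:
  17 = 0·65 + 17
  65 = 3·17 + 14
  17 = 1·14 + 3
  14 = 4·3 + 2
  3 = 1·2 + 1
  2 = 2·1 + 0
gcd(17,65) = 1
Back-substitution gives: 17·(23) + 65·(-6) = 1
So 17⁻¹ ≡ 23 ≡ 23 (mod 65)
Check: 17 × 23 = 391 ≡ 1 (mod 65) ✓

17⁻¹ ≡ 23 (mod 65)


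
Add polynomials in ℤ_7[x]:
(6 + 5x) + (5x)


Add coefficients mod 7:
x^0: 6 + 0 = 6 (mod 7)
x^1: 5 + 5 = 3 (mod 7)
Result: 6 + 3x

f + g = 6 + 3x


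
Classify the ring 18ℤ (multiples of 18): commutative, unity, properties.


18ℤ is a commutative ring under +,× but has no multiplicative identity (1 ∉ 18ℤ); it has no zero divisors, but without unity it is not an integral domain
Commutative: Yes
Integral domain: No
Has unity: No

18ℤ (multiples of 18): Commutative=Yes, Unity=No


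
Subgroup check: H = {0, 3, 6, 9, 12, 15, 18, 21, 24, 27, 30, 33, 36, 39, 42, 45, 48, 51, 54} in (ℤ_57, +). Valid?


Subgroup test for H = {0, 3, 6, 9, 12, 15, 18, 21, 24, 27, 30, 33, 36, 39, 42, 45, 48, 51, 54} in (ℤ_57, +):
(1) 0 ∈ H? Yes
(2) Closure: for all a,b ∈ H, (a+b) mod 57 ∈ H? Yes
(3) Inverses: for all a ∈ H, -a mod 57 ∈ H? Yes

Yes, H is a subgroup of ℤ_57


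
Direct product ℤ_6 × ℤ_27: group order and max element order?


|ℤ_6 × ℤ_27| = 6 × 27 = 162
Max element order = lcm(6,27) = 54
Cyclic? No (gcd=3)

|ℤ_6×ℤ_27| = 162, max element order = 54


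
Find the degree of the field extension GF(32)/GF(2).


GF(32) = GF(2^5), so the extension degree is 5

[GF(32)/GF(2)] = 5


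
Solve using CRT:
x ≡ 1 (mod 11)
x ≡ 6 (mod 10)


m₁ = 11, m₂ = 10, gcd = 1, so CRT applies. M = m₁·m₂ = 110
Let M₁ = M/m₁ = 10, M₂ = M/m₂ = 11
Find y₁ ≡ M₁⁻¹ (mod m₁): 10⁻¹ ≡ 10 (mod 11)
Find y₂ ≡ M₂⁻¹ (mod m₂): 11⁻¹ ≡ 1 (mod 10)
x = a₁·M₁·y₁ + a₂·M₂·y₂ = 1·10·10 + 6·11·1 = 166
Reduce mod 110: x ≡ 56
Check: 56 mod 11 = 1 ✓, 56 mod 10 = 6 ✓

x ≡ 56 (mod 110)


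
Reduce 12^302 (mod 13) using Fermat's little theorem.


Fermat's little theorem: if p is prime and gcd(a,p)=1, then a^(p-1) ≡ 1 (mod p)
p = 13 is prime, gcd(12,13) = 1
Reduce exponent: 302 mod 12 = 2
So 12^302 ≡ 12^2 (mod 13)
12^2 mod 13 = 1

12^302 ≡ 1 (mod 13)


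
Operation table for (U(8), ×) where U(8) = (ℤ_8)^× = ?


Elements: {1, 3, 5, 7}
Operation: multiplication mod 8
Entry (a, b) = (a × b) mod 8

Cayley table:
  | 1 | 3 | 5 | 7
1 | 1 | 3 | 5 | 7
3 | 3 | 1 | 7 | 5
5 | 5 | 7 | 1 | 3
7 | 7 | 5 | 3 | 1


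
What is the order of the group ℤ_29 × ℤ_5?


|A × B| = |A| · |B|
|ℤ_29 × ℤ_5| = 29 × 5 = 145

|ℤ_29 × ℤ_5| = 145


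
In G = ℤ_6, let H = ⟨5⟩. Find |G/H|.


|⟨5⟩| = n / gcd(5, 6) = 6 / 1 = 6
H is normal (ℤ_6 is abelian).
|G/H| = |G| / |H| = 6 / 6 = 1

|G/H| = 1


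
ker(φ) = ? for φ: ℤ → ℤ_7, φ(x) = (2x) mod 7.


Kernel = preimage of identity
ker(φ) = {x ∈ ℤ : 2x ≡ 0 (mod 7)}. gcd(2,7) = 1, so 2x ≡ 0 (mod 7) ⟺ x ≡ 0 (mod 7/1 = 7). Hence ker(φ) = 7ℤ

ker(φ) = 7ℤ


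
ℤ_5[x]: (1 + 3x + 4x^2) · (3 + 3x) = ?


Expand and collect like terms; reduce coefficients mod 5:
x^0: 1·3 = 3 ≡ 3 (mod 5)
x^1: 1·3 + 3·3 = 12 ≡ 2 (mod 5)
x^2: 3·3 + 4·3 = 21 ≡ 1 (mod 5)
x^3: 4·3 = 12 ≡ 2 (mod 5)
Result: 3 + 2x + x^2 + 2x^3

f · g = 3 + 2x + x^2 + 2x^3


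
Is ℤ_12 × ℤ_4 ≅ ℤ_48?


Comparing ℤ_12 × ℤ_4 and ℤ_48:
gcd(12,4) = 4 ≠ 1. Max element order in ℤ_12×ℤ_4 is lcm(12,4) = 12 < 48, so it has no element of order 48

No, ℤ_12 × ℤ_4 ≇ ℤ_48


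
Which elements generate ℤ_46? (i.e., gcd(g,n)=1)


g generates ℤ_n iff gcd(g,n) = 1
Prime factors of 46: 2, 23
Generators are g ∈ {1,...,45} not divisible by any of these primes.
Generators: {1, 3, 5, 7, 9, 11, 13, 15, 17, 19, 21, 25, 27, 29, 31, 33, 35, 37, 39, 41, 43, 45}
Number of generators = φ(46) = 22

Generators of ℤ_46 = {1, 3, 5, 7, 9, 11, 13, 15, 17, 19, 21, 25, 27, 29, 31, 33, 35, 37, 39, 41, 43, 45}


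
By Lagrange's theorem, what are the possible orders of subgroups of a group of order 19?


Lagrange's theorem: |H| divides |G|
|G| = 19
Divisors of 19: 1, 19

Possible subgroup orders: {1, 19}


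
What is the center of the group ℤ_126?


Z(G) = {g ∈ G | gx = xg for all x ∈ G}
ℤ_126 is abelian, so Z(G) = G

Z(ℤ_126) = ℤ_126


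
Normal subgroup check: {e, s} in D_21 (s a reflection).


H = {e, s} in D_21 (s a reflection)
r·s·r⁻¹ = sr⁻² ≠ s for n ≥ 3, so {e, s} is not closed under conjugation

No, not a normal subgroup


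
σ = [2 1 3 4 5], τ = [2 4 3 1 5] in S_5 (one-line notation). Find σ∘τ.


σ∘τ: apply τ first, then σ
1 →τ 2 →σ 1
2 →τ 4 →σ 4
3 →τ 3 →σ 3
4 →τ 1 →σ 2
5 →τ 5 →σ 5

σ∘τ = [1 4 3 2 5]


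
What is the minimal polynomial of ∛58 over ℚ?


∛58 satisfies x³ - 58 = 0, irreducible over ℚ (no rational root; 58 is not a perfect cube)

Minimal polynomial: x³ - 58


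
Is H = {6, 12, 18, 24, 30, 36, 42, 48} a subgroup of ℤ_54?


Subgroup test for H = {6, 12, 18, 24, 30, 36, 42, 48} in (ℤ_54, +):
(1) 0 ∈ H? No
(2) Closure: for all a,b ∈ H, (a+b) mod 54 ∈ H? No  [counterexample: 6 + 48 = 0 ∉ H]
(3) Inverses: for all a ∈ H, -a mod 54 ∈ H? Yes

No, H is not a subgroup of ℤ_54


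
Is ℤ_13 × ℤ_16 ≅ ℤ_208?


Comparing ℤ_13 × ℤ_16 and ℤ_208:
gcd(13,16) = 1, so ℤ_13 × ℤ_16 ≅ ℤ_208 (CRT)

Yes, ℤ_13 × ℤ_16 ≅ ℤ_208


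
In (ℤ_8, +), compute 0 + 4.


Operation: addition mod 8
0 + 4 = (a + b) mod 8 with a = 0, b = 4

0 + 4 = 4


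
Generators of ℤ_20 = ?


g generates ℤ_n iff gcd(g,n) = 1
Prime factors of 20: 2, 5
Generators are g ∈ {1,...,19} not divisible by any of these primes.
Generators: {1, 3, 7, 9, 11, 13, 17, 19}
Number of generators = φ(20) = 8

Generators of ℤ_20 = {1, 3, 7, 9, 11, 13, 17, 19}


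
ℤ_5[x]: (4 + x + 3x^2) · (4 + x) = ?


Expand and collect like terms; reduce coefficients mod 5:
x^0: 4·4 = 16 ≡ 1 (mod 5)
x^1: 4·1 + 1·4 = 8 ≡ 3 (mod 5)
x^2: 1·1 + 3·4 = 13 ≡ 3 (mod 5)
x^3: 3·1 = 3 ≡ 3 (mod 5)
Result: 1 + 3x + 3x^2 + 3x^3

f · g = 1 + 3x + 3x^2 + 3x^3


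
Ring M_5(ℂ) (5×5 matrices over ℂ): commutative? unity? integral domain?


Matrix multiplication is non-commutative for n ≥ 2; the identity matrix I is the unity; singular matrices give zero divisors, so not an integral domain
Commutative: No
Integral domain: No
Has unity: Yes

M_5(ℂ) (5×5 matrices over ℂ): Commutative=No, Unity=Yes


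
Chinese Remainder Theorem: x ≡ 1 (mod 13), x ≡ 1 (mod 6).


m₁ = 13, m₂ = 6, gcd = 1, so CRT applies. M = m₁·m₂ = 78
Let M₁ = M/m₁ = 6, M₂ = M/m₂ = 13
Find y₁ ≡ M₁⁻¹ (mod m₁): 6⁻¹ ≡ 11 (mod 13)
Find y₂ ≡ M₂⁻¹ (mod m₂): 13⁻¹ ≡ 1 (mod 6)
x = a₁·M₁·y₁ + a₂·M₂·y₂ = 1·6·11 + 1·13·1 = 79
Reduce mod 78: x ≡ 1
Check: 1 mod 13 = 1 ✓, 1 mod 6 = 1 ✓

x ≡ 1 (mod 78)


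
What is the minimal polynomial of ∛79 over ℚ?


∛79 satisfies x³ - 79 = 0, irreducible over ℚ (no rational root; 79 is not a perfect cube)

Minimal polynomial: x³ - 79


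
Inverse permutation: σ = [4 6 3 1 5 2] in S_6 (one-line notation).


To find σ⁻¹, swap domain and range:
σ(1) = 4 → σ⁻¹(4) = 1
σ(2) = 6 → σ⁻¹(6) = 2
σ(3) = 3 → σ⁻¹(3) = 3
σ(4) = 1 → σ⁻¹(1) = 4
σ(5) = 5 → σ⁻¹(5) = 5
σ(6) = 2 → σ⁻¹(2) = 6

σ⁻¹ = [4 6 3 1 5 2]


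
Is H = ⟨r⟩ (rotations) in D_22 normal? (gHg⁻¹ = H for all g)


H = ⟨r⟩ (rotations) in D_22
The rotation subgroup ⟨r⟩ has index 2 in D_22, so it is normal

Yes, normal subgroup


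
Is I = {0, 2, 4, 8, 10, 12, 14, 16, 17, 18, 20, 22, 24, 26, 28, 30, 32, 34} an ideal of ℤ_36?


Check ideal conditions for I = {0, 2, 4, 8, 10, 12, 14, 16, 17, 18, 20, 22, 24, 26, 28, 30, 32, 34} in ℤ_36:
(1) I is an additive subgroup? No
(2) For r ∈ ℤ_36 and a ∈ I: r·a ∈ I? No  [counterexample: r=3, a=2, r·a mod 36 = 6 ∉ I]

No, I is not an ideal of ℤ_36


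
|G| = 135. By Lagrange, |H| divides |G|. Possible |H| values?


Lagrange's theorem: |H| divides |G|
|G| = 135
Divisors of 135: 1, 3, 5, 9, 15, 27, 45, 135

Possible subgroup orders: {1, 3, 5, 9, 15, 27, 45, 135}


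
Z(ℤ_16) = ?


Z(G) = {g ∈ G | gx = xg for all x ∈ G}
ℤ_16 is abelian, so Z(G) = G

Z(ℤ_16) = ℤ_16


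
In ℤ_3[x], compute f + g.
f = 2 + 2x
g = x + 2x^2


Add coefficients mod 3:
x^0: 2 + 0 = 2 (mod 3)
x^1: 2 + 1 = 0 (mod 3)
x^2: 0 + 2 = 2 (mod 3)
Result: 2 + 2x^2

f + g = 2 + 2x^2


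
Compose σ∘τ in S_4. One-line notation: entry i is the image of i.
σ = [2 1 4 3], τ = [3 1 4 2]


σ∘τ: apply τ first, then σ
1 →τ 3 →σ 4
2 →τ 1 →σ 2
3 →τ 4 →σ 3
4 →τ 2 →σ 1

σ∘τ = [4 2 3 1]


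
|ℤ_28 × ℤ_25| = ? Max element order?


|ℤ_28 × ℤ_25| = 28 × 25 = 700
Max element order = lcm(28,25) = 700
Cyclic? Yes (gcd=1)

|ℤ_28×ℤ_25| = 700, max element order = 700


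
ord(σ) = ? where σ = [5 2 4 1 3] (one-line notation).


Cycle decomposition: (1 5 3 4)
Cycle lengths: 4
Order = lcm(4) = 4

ord(σ) = 4


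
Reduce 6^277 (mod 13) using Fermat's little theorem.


Fermat's little theorem: if p is prime and gcd(a,p)=1, then a^(p-1) ≡ 1 (mod p)
p = 13 is prime, gcd(6,13) = 1
Reduce exponent: 277 mod 12 = 1
So 6^277 ≡ 6^1 (mod 13)
6^1 mod 13 = 6

6^277 ≡ 6 (mod 13)


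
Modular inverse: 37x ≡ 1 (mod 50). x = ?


Use the extended Euclidean algorithm to write 1 = 37·s + 50·t; then s mod 50 is the inverse.
Euclidean algorithm:
  37 = 0·50 + 37
  50 = 1·37 + 13
  37 = 2·13 + 11
  13 = 1·11 + 2
  11 = 5·2 + 1
  2 = 2·1 + 0
gcd(37,50) = 1
Back-substitution gives: 37·(23) + 50·(-17) = 1
So 37⁻¹ ≡ 23 ≡ 23 (mod 50)
Check: 37 × 23 = 851 ≡ 1 (mod 50) ✓

37⁻¹ ≡ 23 (mod 50)


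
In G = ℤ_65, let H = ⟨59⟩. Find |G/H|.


|⟨59⟩| = n / gcd(59, 65) = 65 / 1 = 65
H is normal (ℤ_65 is abelian).
|G/H| = |G| / |H| = 65 / 65 = 1

|G/H| = 1


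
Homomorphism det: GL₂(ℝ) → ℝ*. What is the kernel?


Kernel = preimage of identity
ker(det) = {A | det(A) = 1} = SL₂(ℝ)

ker(det) = SL₂(ℝ)


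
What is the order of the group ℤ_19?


ℤ_n has n elements.

|ℤ_19| = 19


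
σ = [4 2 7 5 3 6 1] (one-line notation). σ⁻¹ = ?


To find σ⁻¹, swap domain and range:
σ(1) = 4 → σ⁻¹(4) = 1
σ(2) = 2 → σ⁻¹(2) = 2
σ(3) = 7 → σ⁻¹(7) = 3
σ(4) = 5 → σ⁻¹(5) = 4
σ(5) = 3 → σ⁻¹(3) = 5
σ(6) = 6 → σ⁻¹(6) = 6
σ(7) = 1 → σ⁻¹(1) = 7

σ⁻¹ = [7 2 5 1 4 6 3]


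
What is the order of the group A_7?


|A_n| = n!/2 (even permutations)
|A_7| = 7!/2 = 5040/2 = 2520

|A_7| = 2520


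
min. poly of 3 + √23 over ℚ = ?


Let α = 3 + √23. Then α - 3 = √23, so (α - 3)² = 23, giving α² - 6α - 14 = 0. Degree 2 and α ∉ ℚ, so this is the minimal polynomial.

Minimal polynomial: x² - 6x - 14


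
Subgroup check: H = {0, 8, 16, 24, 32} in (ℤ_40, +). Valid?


Subgroup test for H = {0, 8, 16, 24, 32} in (ℤ_40, +):
(1) 0 ∈ H? Yes
(2) Closure: for all a,b ∈ H, (a+b) mod 40 ∈ H? Yes
(3) Inverses: for all a ∈ H, -a mod 40 ∈ H? Yes

Yes, H is a subgroup of ℤ_40


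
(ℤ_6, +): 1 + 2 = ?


Operation: addition mod 6
1 + 2 = (a + b) mod 6 with a = 1, b = 2

1 + 2 = 3


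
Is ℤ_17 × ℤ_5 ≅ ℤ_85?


Comparing ℤ_17 × ℤ_5 and ℤ_85:
gcd(17,5) = 1, so ℤ_17 × ℤ_5 ≅ ℤ_85 (CRT)

Yes, ℤ_17 × ℤ_5 ≅ ℤ_85


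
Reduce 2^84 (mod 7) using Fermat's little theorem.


Fermat's little theorem: if p is prime and gcd(a,p)=1, then a^(p-1) ≡ 1 (mod p)
p = 7 is prime, gcd(2,7) = 1
Reduce exponent: 84 mod 6 = 0
So 2^84 ≡ 2^0 (mod 7)
2^0 = 1

2^84 ≡ 1 (mod 7)


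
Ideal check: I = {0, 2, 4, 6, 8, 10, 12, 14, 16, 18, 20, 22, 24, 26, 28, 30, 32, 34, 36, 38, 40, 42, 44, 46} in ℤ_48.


Check ideal conditions for I = {0, 2, 4, 6, 8, 10, 12, 14, 16, 18, 20, 22, 24, 26, 28, 30, 32, 34, 36, 38, 40, 42, 44, 46} in ℤ_48:
(1) I is an additive subgroup? Yes
(2) For r ∈ ℤ_48 and a ∈ I: r·a ∈ I? Yes

Yes, I is an ideal of ℤ_48


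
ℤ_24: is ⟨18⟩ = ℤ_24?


g generates ℤ_n iff gcd(g, n) = 1
gcd(18, 24) = 6
Since gcd = 6 ≠ 1, ⟨18⟩ has order 4 < 24, so 18 is not a generator.

No, 18 does not generate ℤ_24


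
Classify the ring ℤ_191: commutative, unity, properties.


ℤ_191 is a commutative ring with unity 1; 191 is prime, so ℤ_191 is a field (hence an integral domain)
Commutative: Yes
Integral domain: Yes
Has unity: Yes

ℤ_191: Commutative=Yes, Unity=Yes
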